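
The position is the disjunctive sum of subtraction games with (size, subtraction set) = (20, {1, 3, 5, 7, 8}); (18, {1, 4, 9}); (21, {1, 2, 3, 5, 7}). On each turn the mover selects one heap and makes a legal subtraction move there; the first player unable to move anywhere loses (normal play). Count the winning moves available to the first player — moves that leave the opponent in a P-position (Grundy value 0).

Heap A, S = {1, 3, 5, 7, 8}:
n :  0  1  2  3  4  5  6  7  8  9 10 11 12 13 14 15 16 17 18 19 20
G :  0  1  0  1  0  1  0  1  2  3  2  3  2  3  2  0  1  0  1  0  1
G_A(20) = 1.
Heap B, S = {1, 4, 9}:
n :  0  1  2  3  4  5  6  7  8  9 10 11 12 13 14 15 16 17 18
G :  0  1  0  1  2  0  1  0  1  2  0  1  0  1  2  0  1  0  1
G_B(18) = 1.
Heap C, S = {1, 2, 3, 5, 7}:
G(0) = 0
G(1) = mex{0} = 1
G(2) = mex{1,0} = 2
G(3) = mex{2,1,0} = 3
G(4) = mex{3,2,1} = 0
G(5) = mex{0,3,2,0} = 1
G(6) = mex{1,0,3,1} = 2
G(7) = mex{2,1,0,2,0} = 3
G(8) = mex{3,2,1,3,1} = 0
G(9) = mex{0,3,2,0,2} = 1
G(10) = mex{1,0,3,1,3} = 2
G(11) = mex{2,1,0,2,0} = 3
G(12) = mex{3,2,1,3,1} = 0
G(13) = mex{0,3,2,0,2} = 1
G(14) = mex{1,0,3,1,3} = 2
G(15) = mex{2,1,0,2,0} = 3
G(16) = mex{3,2,1,3,1} = 0
G(17) = mex{0,3,2,0,2} = 1
G(18) = mex{1,0,3,1,3} = 2
G(19) = mex{2,1,0,2,0} = 3
G(20) = mex{3,2,1,3,1} = 0
G(21) = mex{0,3,2,0,2} = 1
G_C(21) = 1.
Combined Grundy value = 1 ⊕ 1 ⊕ 1 = 1.
A winning move leaves total XOR = 0, i.e. changes one component's Grundy value g to g ⊕ X where X is the current total.
Heap A: need g' = 1⊕1 = 0. Options: 20−1→G=0, 20−3→G=0, 20−5→G=0, 20−7→G=3, 20−8→G=2. Hits: 3.
Heap B: need g' = 1⊕1 = 0. Options: 18−1→G=0, 18−4→G=2, 18−9→G=2. Hits: 1.
Heap C: need g' = 1⊕1 = 0. Options: 21−1→G=0, 21−2→G=3, 21−3→G=2, 21−5→G=0, 21−7→G=2. Hits: 2.

6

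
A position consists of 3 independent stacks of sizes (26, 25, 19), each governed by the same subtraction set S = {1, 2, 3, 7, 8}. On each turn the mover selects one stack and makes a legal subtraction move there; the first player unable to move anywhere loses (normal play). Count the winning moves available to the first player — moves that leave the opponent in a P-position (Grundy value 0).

1

All stacks use S = {1, 2, 3, 7, 8}:
G(0) = 0
G(1) = mex{0} = 1
G(2) = mex{1,0} = 2
G(3) = mex{2,1,0} = 3
G(4) = mex{3,2,1} = 0
G(5) = mex{0,3,2} = 1
G(6) = mex{1,0,3} = 2
G(7) = mex{2,1,0,0} = 3
G(8) = mex{3,2,1,1,0} = 4
G(9) = mex{4,3,2,2,1} = 0
G(10) = mex{0,4,3,3,2} = 1
G(11) = mex{1,0,4,0,3} = 2
G(12) = mex{2,1,0,1,0} = 3
G(13) = mex{3,2,1,2,1} = 0
G(14) = mex{0,3,2,3,2} = 1
G(15) = mex{1,0,3,4,3} = 2
G(16) = mex{2,1,0,0,4} = 3
G(17) = mex{3,2,1,1,0} = 4
G(18) = mex{4,3,2,2,1} = 0
G(19) = mex{0,4,3,3,2} = 1
G(20) = mex{1,0,4,0,3} = 2
G(21) = mex{2,1,0,1,0} = 3
G(22) = mex{3,2,1,2,1} = 0
G(23) = mex{0,3,2,3,2} = 1
G(24) = mex{1,0,3,4,3} = 2
G(25) = mex{2,1,0,0,4} = 3
G(26) = mex{3,2,1,1,0} = 4
Stack A: G(26) = 4.
Stack B: G(25) = 3.
Stack C: G(19) = 1.
Combined Grundy value = 4 ⊕ 3 ⊕ 1 = 6.
A winning move leaves total XOR = 0, i.e. changes one component's Grundy value g to g ⊕ X where X is the current total.
Stack A: need g' = 4⊕6 = 2. Options: 26−1→G=3, 26−2→G=2, 26−3→G=1, 26−7→G=1, 26−8→G=0. Hits: 1.
Stack B: need g' = 3⊕6 = 5. Options: 25−1→G=2, 25−2→G=1, 25−3→G=0, 25−7→G=0, 25−8→G=4. Hits: 0.
Stack C: need g' = 1⊕6 = 7. Options: 19−1→G=0, 19−2→G=4, 19−3→G=3, 19−7→G=3, 19−8→G=2. Hits: 0.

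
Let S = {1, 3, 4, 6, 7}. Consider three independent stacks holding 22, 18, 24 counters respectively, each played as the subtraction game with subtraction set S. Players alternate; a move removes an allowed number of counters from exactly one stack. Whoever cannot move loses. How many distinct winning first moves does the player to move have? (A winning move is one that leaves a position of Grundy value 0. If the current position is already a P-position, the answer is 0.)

All stacks use S = {1, 3, 4, 6, 7}:
n :  0  1  2  3  4  5  6  7  8  9 10 11 12 13 14 15 16 17 18 19 20 21 22 23 24
G :  0  1  0  1  2  3  2  3  4  5  0  1  0  1  2  3  2  3  4  5  0  1  0  1  2
Stack A: G(22) = 0.
Stack B: G(18) = 4.
Stack C: G(24) = 2.
Combined Grundy value = 0 ⊕ 4 ⊕ 2 = 6.
A winning move leaves total XOR = 0, i.e. changes one component's Grundy value g to g ⊕ X where X is the current total.
Stack A: need g' = 0⊕6 = 6. Options: 22−1→G=1, 22−3→G=5, 22−4→G=4, 22−6→G=2, 22−7→G=3. Hits: 0.
Stack B: need g' = 4⊕6 = 2. Options: 18−1→G=3, 18−3→G=3, 18−4→G=2, 18−6→G=0, 18−7→G=1. Hits: 1.
Stack C: need g' = 2⊕6 = 4. Options: 24−1→G=1, 24−3→G=1, 24−4→G=0, 24−6→G=4, 24−7→G=3. Hits: 1.

2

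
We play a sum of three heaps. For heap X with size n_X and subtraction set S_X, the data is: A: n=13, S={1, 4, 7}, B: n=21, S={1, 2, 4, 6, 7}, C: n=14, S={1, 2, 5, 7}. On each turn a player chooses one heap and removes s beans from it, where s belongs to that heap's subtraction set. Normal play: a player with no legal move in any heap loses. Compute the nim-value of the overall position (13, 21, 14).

0

Heap A, S = {1, 4, 7}:
n :  0  1  2  3  4  5  6  7  8  9 10 11 12 13
G :  0  1  0  1  2  0  1  2  0  1  0  1  2  0
G_A(13) = 0.
Heap B, S = {1, 2, 4, 6, 7}:
G(0) = 0
G(1) = mex{0} = 1
G(2) = mex{1,0} = 2
G(3) = mex{2,1} = 0
G(4) = mex{0,2,0} = 1
G(5) = mex{1,0,1} = 2
G(6) = mex{2,1,2,0} = 3
G(7) = mex{3,2,0,1,0} = 4
G(8) = mex{4,3,1,2,1} = 0
G(9) = mex{0,4,2,0,2} = 1
G(10) = mex{1,0,3,1,0} = 2
G(11) = mex{2,1,4,2,1} = 0
G(12) = mex{0,2,0,3,2} = 1
G(13) = mex{1,0,1,4,3} = 2
G(14) = mex{2,1,2,0,4} = 3
G(15) = mex{3,2,0,1,0} = 4
G(16) = mex{4,3,1,2,1} = 0
G(17) = mex{0,4,2,0,2} = 1
G(18) = mex{1,0,3,1,0} = 2
G(19) = mex{2,1,4,2,1} = 0
G(20) = mex{0,2,0,3,2} = 1
G(21) = mex{1,0,1,4,3} = 2
G_B(21) = 2.
Heap C, S = {1, 2, 5, 7}:
n :  0  1  2  3  4  5  6  7  8  9 10 11 12 13 14
G :  0  1  2  0  1  2  0  1  2  0  1  2  0  1  2
G_C(14) = 2.
Combined Grundy value = 0 ⊕ 2 ⊕ 2 = 0.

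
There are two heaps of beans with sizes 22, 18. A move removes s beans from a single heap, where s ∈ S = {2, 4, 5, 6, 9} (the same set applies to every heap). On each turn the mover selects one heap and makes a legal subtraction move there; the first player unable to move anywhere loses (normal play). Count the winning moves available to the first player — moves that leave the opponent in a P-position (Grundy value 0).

2

All heaps use S = {2, 4, 5, 6, 9}:
G(0) = 0
G(1) = mex{} = 0
G(2) = mex{0} = 1
G(3) = mex{0} = 1
G(4) = mex{1,0} = 2
G(5) = mex{1,0,0} = 2
G(6) = mex{2,1,0,0} = 3
G(7) = mex{2,1,1,0} = 3
G(8) = mex{3,2,1,1} = 0
G(9) = mex{3,2,2,1,0} = 4
G(10) = mex{0,3,2,2,0} = 1
G(11) = mex{4,3,3,2,1} = 0
G(12) = mex{1,0,3,3,1} = 2
G(13) = mex{0,4,0,3,2} = 1
G(14) = mex{2,1,4,0,2} = 3
G(15) = mex{1,0,1,4,3} = 2
G(16) = mex{3,2,0,1,3} = 4
G(17) = mex{2,1,2,0,0} = 3
G(18) = mex{4,3,1,2,4} = 0
G(19) = mex{3,2,3,1,1} = 0
G(20) = mex{0,4,2,3,0} = 1
G(21) = mex{0,3,4,2,2} = 1
G(22) = mex{1,0,3,4,1} = 2
Heap A: G(22) = 2.
Heap B: G(18) = 0.
Combined Grundy value = 2 ⊕ 0 = 2.
A winning move leaves total XOR = 0, i.e. changes one component's Grundy value g to g ⊕ X where X is the current total.
Heap A: need g' = 2⊕2 = 0. Options: 22−2→G=1, 22−4→G=0, 22−5→G=3, 22−6→G=4, 22−9→G=1. Hits: 1.
Heap B: need g' = 0⊕2 = 2. Options: 18−2→G=4, 18−4→G=3, 18−5→G=1, 18−6→G=2, 18−9→G=4. Hits: 1.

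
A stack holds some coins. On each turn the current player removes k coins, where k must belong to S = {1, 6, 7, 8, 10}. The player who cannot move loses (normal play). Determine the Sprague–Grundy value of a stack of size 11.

G(0) = 0
G(1) = mex{0} = 1
G(2) = mex{1} = 0
G(3) = mex{0} = 1
G(4) = mex{1} = 0
G(5) = mex{0} = 1
G(6) = mex{1,0} = 2
G(7) = mex{2,1,0} = 3
G(8) = mex{3,0,1,0} = 2
G(9) = mex{2,1,0,1} = 3
G(10) = mex{3,0,1,0,0} = 2
G(11) = mex{2,1,0,1,1} = 3

3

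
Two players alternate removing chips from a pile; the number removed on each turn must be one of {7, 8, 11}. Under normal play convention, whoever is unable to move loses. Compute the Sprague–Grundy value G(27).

n :  0  1  2  3  4  5  6  7  8  9 10 11 12 13 14 15 16 17 18 19 20 21 22 23 24 25 26 27
G :  0  0  0  0  0  0  0  1  1  1  1  1  1  1  2  2  2  2  0  0  0  0  0  0  0  1  1  1

1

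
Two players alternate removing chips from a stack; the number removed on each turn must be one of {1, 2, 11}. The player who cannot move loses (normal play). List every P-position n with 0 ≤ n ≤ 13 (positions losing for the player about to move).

G(0) = 0
G(1) = mex{0} = 1
G(2) = mex{1,0} = 2
G(3) = mex{2,1} = 0
G(4) = mex{0,2} = 1
G(5) = mex{1,0} = 2
G(6) = mex{2,1} = 0
G(7) = mex{0,2} = 1
G(8) = mex{1,0} = 2
G(9) = mex{2,1} = 0
G(10) = mex{0,2} = 1
G(11) = mex{1,0,0} = 2
G(12) = mex{2,1,1} = 0
G(13) = mex{0,2,2} = 1
P-positions are exactly the n with G(n) = 0.

0, 3, 6, 9, 12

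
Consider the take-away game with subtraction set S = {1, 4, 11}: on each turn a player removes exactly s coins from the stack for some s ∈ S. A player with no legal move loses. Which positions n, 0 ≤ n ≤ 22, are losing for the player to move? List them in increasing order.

n :  0  1  2  3  4  5  6  7  8  9 10 11 12 13 14 15 16 17 18 19 20 21 22
G :  0  1  0  1  2  0  1  0  1  2  0  1  0  1  2  0  1  0  1  2  0  1  0
P-positions are exactly the n with G(n) = 0.

0, 2, 5, 7, 10, 12, 15, 17, 20, 22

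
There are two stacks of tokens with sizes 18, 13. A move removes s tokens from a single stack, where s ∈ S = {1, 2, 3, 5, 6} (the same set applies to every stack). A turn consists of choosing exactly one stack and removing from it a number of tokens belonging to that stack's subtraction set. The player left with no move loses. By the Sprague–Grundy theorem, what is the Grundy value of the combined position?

3

All stacks use S = {1, 2, 3, 5, 6}:
n :  0  1  2  3  4  5  6  7  8  9 10 11 12 13 14 15 16 17 18
G :  0  1  2  3  0  1  2  3  0  1  2  3  0  1  2  3  0  1  2
Stack A: G(18) = 2.
Stack B: G(13) = 1.
Combined Grundy value = 2 ⊕ 1 = 3.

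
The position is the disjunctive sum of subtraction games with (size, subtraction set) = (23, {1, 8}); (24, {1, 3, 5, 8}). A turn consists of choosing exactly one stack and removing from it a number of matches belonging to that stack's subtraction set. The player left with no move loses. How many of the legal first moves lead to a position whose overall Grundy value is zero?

Stack A, S = {1, 8}:
n :  0  1  2  3  4  5  6  7  8  9 10 11 12 13 14 15 16 17 18 19 20 21 22 23
G :  0  1  0  1  0  1  0  1  2  0  1  0  1  0  1  0  1  2  0  1  0  1  0  1
G_A(23) = 1.
Stack B, S = {1, 3, 5, 8}:
n :  0  1  2  3  4  5  6  7  8  9 10 11 12 13 14 15 16 17 18 19 20 21 22 23 24
G :  0  1  0  1  0  1  0  1  2  3  2  3  2  0  1  0  1  0  1  0  1  2  3  2  3
G_B(24) = 3.
Combined Grundy value = 1 ⊕ 3 = 2.
A winning move leaves total XOR = 0, i.e. changes one component's Grundy value g to g ⊕ X where X is the current total.
Stack A: need g' = 1⊕2 = 3. Options: 23−1→G=0, 23−8→G=0. Hits: 0.
Stack B: need g' = 3⊕2 = 1. Options: 24−1→G=2, 24−3→G=2, 24−5→G=0, 24−8→G=1. Hits: 1.

1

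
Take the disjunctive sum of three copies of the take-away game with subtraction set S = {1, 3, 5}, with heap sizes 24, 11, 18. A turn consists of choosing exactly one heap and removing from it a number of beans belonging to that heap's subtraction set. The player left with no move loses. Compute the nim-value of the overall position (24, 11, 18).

All heaps use S = {1, 3, 5}:
G(0) = 0
G(1) = mex{0} = 1
G(2) = mex{1} = 0
G(3) = mex{0,0} = 1
G(4) = mex{1,1} = 0
G(5) = mex{0,0,0} = 1
G(6) = mex{1,1,1} = 0
G(7) = mex{0,0,0} = 1
G(8) = mex{1,1,1} = 0
G(9) = mex{0,0,0} = 1
G(10) = mex{1,1,1} = 0
G(11) = mex{0,0,0} = 1
G(12) = mex{1,1,1} = 0
G(13) = mex{0,0,0} = 1
G(14) = mex{1,1,1} = 0
G(15) = mex{0,0,0} = 1
G(16) = mex{1,1,1} = 0
G(17) = mex{0,0,0} = 1
G(18) = mex{1,1,1} = 0
G(19) = mex{0,0,0} = 1
G(20) = mex{1,1,1} = 0
G(21) = mex{0,0,0} = 1
G(22) = mex{1,1,1} = 0
G(23) = mex{0,0,0} = 1
G(24) = mex{1,1,1} = 0
Heap A: G(24) = 0.
Heap B: G(11) = 1.
Heap C: G(18) = 0.
Combined Grundy value = 0 ⊕ 1 ⊕ 0 = 1.

1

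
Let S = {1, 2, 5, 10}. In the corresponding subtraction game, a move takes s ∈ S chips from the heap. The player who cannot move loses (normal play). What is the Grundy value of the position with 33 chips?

0

n :  0  1  2  3  4  5  6  7  8  9 10 11 12 13 14 15 16 17 18 19 20 21 22 23 24 25 26 27 28 29 30 31 32 33
G :  0  1  2  0  1  2  0  1  2  0  1  2  0  1  2  0  1  2  0  1  2  0  1  2  0  1  2  0  1  2  0  1  2  0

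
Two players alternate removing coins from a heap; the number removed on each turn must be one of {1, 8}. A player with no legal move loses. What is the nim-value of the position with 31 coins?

0

n :  0  1  2  3  4  5  6  7  8  9 10 11 12 13 14 15 16 17 18 19 20 21 22 23 24 25 26 27 28 29 30 31
G :  0  1  0  1  0  1  0  1  2  0  1  0  1  0  1  0  1  2  0  1  0  1  0  1  0  1  2  0  1  0  1  0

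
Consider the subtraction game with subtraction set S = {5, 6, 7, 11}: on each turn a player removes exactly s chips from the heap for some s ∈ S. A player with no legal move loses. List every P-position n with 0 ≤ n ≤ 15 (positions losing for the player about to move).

n :  0  1  2  3  4  5  6  7  8  9 10 11 12 13 14 15
G :  0  0  0  0  0  1  1  1  1  1  2  2  2  2  2  3
P-positions are exactly the n with G(n) = 0.

0, 1, 2, 3, 4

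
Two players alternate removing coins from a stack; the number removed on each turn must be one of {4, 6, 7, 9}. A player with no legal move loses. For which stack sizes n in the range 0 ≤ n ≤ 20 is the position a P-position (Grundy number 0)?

G(0) = 0
G(1) = mex{} = 0
G(2) = mex{} = 0
G(3) = mex{} = 0
G(4) = mex{0} = 1
G(5) = mex{0} = 1
G(6) = mex{0,0} = 1
G(7) = mex{0,0,0} = 1
G(8) = mex{1,0,0} = 2
G(9) = mex{1,0,0,0} = 2
G(10) = mex{1,1,0,0} = 2
G(11) = mex{1,1,1,0} = 2
G(12) = mex{2,1,1,0} = 3
G(13) = mex{2,1,1,1} = 0
G(14) = mex{2,2,1,1} = 0
G(15) = mex{2,2,2,1} = 0
G(16) = mex{3,2,2,1} = 0
G(17) = mex{0,2,2,2} = 1
G(18) = mex{0,3,2,2} = 1
G(19) = mex{0,0,3,2} = 1
G(20) = mex{0,0,0,2} = 1
P-positions are exactly the n with G(n) = 0.

0, 1, 2, 3, 13, 14, 15, 16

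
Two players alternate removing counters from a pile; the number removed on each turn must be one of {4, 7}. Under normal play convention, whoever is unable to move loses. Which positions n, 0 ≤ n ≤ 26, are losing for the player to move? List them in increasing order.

0, 1, 2, 3, 11, 12, 13, 14, 22, 23, 24, 25

G(0) = 0
G(1) = mex{} = 0
G(2) = mex{} = 0
G(3) = mex{} = 0
G(4) = mex{0} = 1
G(5) = mex{0} = 1
G(6) = mex{0} = 1
G(7) = mex{0,0} = 1
G(8) = mex{1,0} = 2
G(9) = mex{1,0} = 2
G(10) = mex{1,0} = 2
G(11) = mex{1,1} = 0
G(12) = mex{2,1} = 0
G(13) = mex{2,1} = 0
G(14) = mex{2,1} = 0
G(15) = mex{0,2} = 1
G(16) = mex{0,2} = 1
G(17) = mex{0,2} = 1
G(18) = mex{0,0} = 1
G(19) = mex{1,0} = 2
G(20) = mex{1,0} = 2
G(21) = mex{1,0} = 2
G(22) = mex{1,1} = 0
G(23) = mex{2,1} = 0
G(24) = mex{2,1} = 0
G(25) = mex{2,1} = 0
G(26) = mex{0,2} = 1
P-positions are exactly the n with G(n) = 0.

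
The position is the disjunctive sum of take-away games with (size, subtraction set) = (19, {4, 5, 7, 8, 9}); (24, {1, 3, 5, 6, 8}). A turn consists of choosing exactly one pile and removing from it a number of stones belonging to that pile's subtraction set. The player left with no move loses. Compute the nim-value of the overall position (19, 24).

1

Pile A, S = {4, 5, 7, 8, 9}:
n :  0  1  2  3  4  5  6  7  8  9 10 11 12 13 14 15 16 17 18 19
G :  0  0  0  0  1  1  1  1  2  2  2  2  3  0  0  0  0  1  1  1
G_A(19) = 1.
Pile B, S = {1, 3, 5, 6, 8}:
G(0) = 0
G(1) = mex{0} = 1
G(2) = mex{1} = 0
G(3) = mex{0,0} = 1
G(4) = mex{1,1} = 0
G(5) = mex{0,0,0} = 1
G(6) = mex{1,1,1,0} = 2
G(7) = mex{2,0,0,1} = 3
G(8) = mex{3,1,1,0,0} = 2
G(9) = mex{2,2,0,1,1} = 3
G(10) = mex{3,3,1,0,0} = 2
G(11) = mex{2,2,2,1,1} = 0
G(12) = mex{0,3,3,2,0} = 1
G(13) = mex{1,2,2,3,1} = 0
G(14) = mex{0,0,3,2,2} = 1
G(15) = mex{1,1,2,3,3} = 0
G(16) = mex{0,0,0,2,2} = 1
G(17) = mex{1,1,1,0,3} = 2
G(18) = mex{2,0,0,1,2} = 3
G(19) = mex{3,1,1,0,0} = 2
G(20) = mex{2,2,0,1,1} = 3
G(21) = mex{3,3,1,0,0} = 2
G(22) = mex{2,2,2,1,1} = 0
G(23) = mex{0,3,3,2,0} = 1
G(24) = mex{1,2,2,3,1} = 0
G_B(24) = 0.
Combined Grundy value = 1 ⊕ 0 = 1.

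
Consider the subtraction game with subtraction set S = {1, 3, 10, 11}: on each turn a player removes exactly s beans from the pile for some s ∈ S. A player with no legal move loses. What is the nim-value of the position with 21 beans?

1

n :  0  1  2  3  4  5  6  7  8  9 10 11 12 13 14 15 16 17 18 19 20 21
G :  0  1  0  1  0  1  0  1  0  1  2  3  2  3  2  3  2  3  2  3  0  1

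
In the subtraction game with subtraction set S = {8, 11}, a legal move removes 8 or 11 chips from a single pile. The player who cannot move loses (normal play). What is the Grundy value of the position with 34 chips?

1

G(0) = 0
G(1) = mex{} = 0
G(2) = mex{} = 0
G(3) = mex{} = 0
G(4) = mex{} = 0
G(5) = mex{} = 0
G(6) = mex{} = 0
G(7) = mex{} = 0
G(8) = mex{0} = 1
G(9) = mex{0} = 1
G(10) = mex{0} = 1
G(11) = mex{0,0} = 1
G(12) = mex{0,0} = 1
G(13) = mex{0,0} = 1
G(14) = mex{0,0} = 1
G(15) = mex{0,0} = 1
G(16) = mex{1,0} = 2
G(17) = mex{1,0} = 2
G(18) = mex{1,0} = 2
G(19) = mex{1,1} = 0
G(20) = mex{1,1} = 0
G(21) = mex{1,1} = 0
G(22) = mex{1,1} = 0
G(23) = mex{1,1} = 0
G(24) = mex{2,1} = 0
G(25) = mex{2,1} = 0
G(26) = mex{2,1} = 0
G(27) = mex{0,2} = 1
G(28) = mex{0,2} = 1
G(29) = mex{0,2} = 1
G(30) = mex{0,0} = 1
G(31) = mex{0,0} = 1
G(32) = mex{0,0} = 1
G(33) = mex{0,0} = 1
G(34) = mex{0,0} = 1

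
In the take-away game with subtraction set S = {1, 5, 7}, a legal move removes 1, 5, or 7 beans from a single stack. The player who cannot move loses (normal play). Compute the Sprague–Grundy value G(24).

G(0) = 0
G(1) = mex{0} = 1
G(2) = mex{1} = 0
G(3) = mex{0} = 1
G(4) = mex{1} = 0
G(5) = mex{0,0} = 1
G(6) = mex{1,1} = 0
G(7) = mex{0,0,0} = 1
G(8) = mex{1,1,1} = 0
G(9) = mex{0,0,0} = 1
G(10) = mex{1,1,1} = 0
G(11) = mex{0,0,0} = 1
G(12) = mex{1,1,1} = 0
G(13) = mex{0,0,0} = 1
G(14) = mex{1,1,1} = 0
G(15) = mex{0,0,0} = 1
G(16) = mex{1,1,1} = 0
G(17) = mex{0,0,0} = 1
G(18) = mex{1,1,1} = 0
G(19) = mex{0,0,0} = 1
G(20) = mex{1,1,1} = 0
G(21) = mex{0,0,0} = 1
G(22) = mex{1,1,1} = 0
G(23) = mex{0,0,0} = 1
G(24) = mex{1,1,1} = 0

0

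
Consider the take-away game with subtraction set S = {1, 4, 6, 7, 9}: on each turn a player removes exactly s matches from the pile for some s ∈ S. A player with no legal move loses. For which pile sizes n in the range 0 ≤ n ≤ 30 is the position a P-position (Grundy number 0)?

0, 2, 5, 10, 13, 15, 18, 23, 26, 28

n :  0  1  2  3  4  5  6  7  8  9 10 11 12 13 14 15 16 17 18 19 20 21 22 23 24 25 26 27 28 29 30
G :  0  1  0  1  2  0  1  2  3  2  0  1  2  0  1  0  1  2  0  1  2  3  2  0  1  2  0  1  0  1  2
P-positions are exactly the n with G(n) = 0.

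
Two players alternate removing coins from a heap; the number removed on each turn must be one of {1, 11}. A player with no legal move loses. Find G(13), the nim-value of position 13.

G(0) = 0
G(1) = mex{0} = 1
G(2) = mex{1} = 0
G(3) = mex{0} = 1
G(4) = mex{1} = 0
G(5) = mex{0} = 1
G(6) = mex{1} = 0
G(7) = mex{0} = 1
G(8) = mex{1} = 0
G(9) = mex{0} = 1
G(10) = mex{1} = 0
G(11) = mex{0,0} = 1
G(12) = mex{1,1} = 0
G(13) = mex{0,0} = 1

1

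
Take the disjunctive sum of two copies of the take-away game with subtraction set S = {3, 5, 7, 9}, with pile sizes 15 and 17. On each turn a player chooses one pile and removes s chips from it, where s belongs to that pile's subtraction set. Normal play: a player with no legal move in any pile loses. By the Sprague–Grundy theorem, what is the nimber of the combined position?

All piles use S = {3, 5, 7, 9}:
n :  0  1  2  3  4  5  6  7  8  9 10 11 12 13 14 15 16 17
G :  0  0  0  1  1  1  2  2  2  3  3  3  0  0  0  1  1  1
Pile A: G(15) = 1.
Pile B: G(17) = 1.
Combined Grundy value = 1 ⊕ 1 = 0.

0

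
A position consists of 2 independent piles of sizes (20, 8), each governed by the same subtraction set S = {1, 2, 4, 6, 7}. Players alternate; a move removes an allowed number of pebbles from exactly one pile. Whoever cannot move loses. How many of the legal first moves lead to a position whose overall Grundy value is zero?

All piles use S = {1, 2, 4, 6, 7}:
G(0) = 0
G(1) = mex{0} = 1
G(2) = mex{1,0} = 2
G(3) = mex{2,1} = 0
G(4) = mex{0,2,0} = 1
G(5) = mex{1,0,1} = 2
G(6) = mex{2,1,2,0} = 3
G(7) = mex{3,2,0,1,0} = 4
G(8) = mex{4,3,1,2,1} = 0
G(9) = mex{0,4,2,0,2} = 1
G(10) = mex{1,0,3,1,0} = 2
G(11) = mex{2,1,4,2,1} = 0
G(12) = mex{0,2,0,3,2} = 1
G(13) = mex{1,0,1,4,3} = 2
G(14) = mex{2,1,2,0,4} = 3
G(15) = mex{3,2,0,1,0} = 4
G(16) = mex{4,3,1,2,1} = 0
G(17) = mex{0,4,2,0,2} = 1
G(18) = mex{1,0,3,1,0} = 2
G(19) = mex{2,1,4,2,1} = 0
G(20) = mex{0,2,0,3,2} = 1
Pile A: G(20) = 1.
Pile B: G(8) = 0.
Combined Grundy value = 1 ⊕ 0 = 1.
A winning move leaves total XOR = 0, i.e. changes one component's Grundy value g to g ⊕ X where X is the current total.
Pile A: need g' = 1⊕1 = 0. Options: 20−1→G=0, 20−2→G=2, 20−4→G=0, 20−6→G=3, 20−7→G=2. Hits: 2.
Pile B: need g' = 0⊕1 = 1. Options: 8−1→G=4, 8−2→G=3, 8−4→G=1, 8−6→G=2, 8−7→G=1. Hits: 2.

4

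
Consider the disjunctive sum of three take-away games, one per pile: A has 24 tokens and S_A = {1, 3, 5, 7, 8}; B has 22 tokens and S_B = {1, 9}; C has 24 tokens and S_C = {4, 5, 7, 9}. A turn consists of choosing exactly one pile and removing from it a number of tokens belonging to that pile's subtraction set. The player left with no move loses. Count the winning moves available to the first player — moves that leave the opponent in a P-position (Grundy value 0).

3

Pile A, S = {1, 3, 5, 7, 8}:
n :  0  1  2  3  4  5  6  7  8  9 10 11 12 13 14 15 16 17 18 19 20 21 22 23 24
G :  0  1  0  1  0  1  0  1  2  3  2  3  2  3  2  0  1  0  1  0  1  0  1  2  3
G_A(24) = 3.
Pile B, S = {1, 9}:
n :  0  1  2  3  4  5  6  7  8  9 10 11 12 13 14 15 16 17 18 19 20 21 22
G :  0  1  0  1  0  1  0  1  0  1  0  1  0  1  0  1  0  1  0  1  0  1  0
G_B(22) = 0.
Pile C, S = {4, 5, 7, 9}:
n :  0  1  2  3  4  5  6  7  8  9 10 11 12 13 14 15 16 17 18 19 20 21 22 23 24
G :  0  0  0  0  1  1  1  1  2  2  2  2  3  0  0  0  0  1  1  1  1  2  2  2  2
G_C(24) = 2.
Combined Grundy value = 3 ⊕ 0 ⊕ 2 = 1.
A winning move leaves total XOR = 0, i.e. changes one component's Grundy value g to g ⊕ X where X is the current total.
Pile A: need g' = 3⊕1 = 2. Options: 24−1→G=2, 24−3→G=0, 24−5→G=0, 24−7→G=0, 24−8→G=1. Hits: 1.
Pile B: need g' = 0⊕1 = 1. Options: 22−1→G=1, 22−9→G=1. Hits: 2.
Pile C: need g' = 2⊕1 = 3. Options: 24−4→G=1, 24−5→G=1, 24−7→G=1, 24−9→G=0. Hits: 0.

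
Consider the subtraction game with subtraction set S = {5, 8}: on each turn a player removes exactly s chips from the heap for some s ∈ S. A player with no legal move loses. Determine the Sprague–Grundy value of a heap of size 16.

G(0) = 0
G(1) = mex{} = 0
G(2) = mex{} = 0
G(3) = mex{} = 0
G(4) = mex{} = 0
G(5) = mex{0} = 1
G(6) = mex{0} = 1
G(7) = mex{0} = 1
G(8) = mex{0,0} = 1
G(9) = mex{0,0} = 1
G(10) = mex{1,0} = 2
G(11) = mex{1,0} = 2
G(12) = mex{1,0} = 2
G(13) = mex{1,1} = 0
G(14) = mex{1,1} = 0
G(15) = mex{2,1} = 0
G(16) = mex{2,1} = 0

0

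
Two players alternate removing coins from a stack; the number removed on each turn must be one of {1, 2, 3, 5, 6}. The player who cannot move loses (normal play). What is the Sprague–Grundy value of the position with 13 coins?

1

n :  0  1  2  3  4  5  6  7  8  9 10 11 12 13
G :  0  1  2  3  0  1  2  3  0  1  2  3  0  1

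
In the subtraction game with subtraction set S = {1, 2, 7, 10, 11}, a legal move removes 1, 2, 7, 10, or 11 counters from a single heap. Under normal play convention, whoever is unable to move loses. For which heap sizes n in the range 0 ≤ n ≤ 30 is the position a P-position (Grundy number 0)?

0, 3, 6, 9, 12, 15, 18, 21, 24, 27, 30

n :  0  1  2  3  4  5  6  7  8  9 10 11 12 13 14 15 16 17 18 19 20 21 22 23 24 25 26 27 28 29 30
G :  0  1  2  0  1  2  0  1  2  0  1  2  0  1  2  0  1  2  0  1  2  0  1  2  0  1  2  0  1  2  0
P-positions are exactly the n with G(n) = 0.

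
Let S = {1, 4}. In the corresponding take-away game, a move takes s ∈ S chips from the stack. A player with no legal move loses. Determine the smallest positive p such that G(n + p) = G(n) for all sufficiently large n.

5

G(0) = 0
G(1) = mex{0} = 1
G(2) = mex{1} = 0
G(3) = mex{0} = 1
G(4) = mex{1,0} = 2
G(5) = mex{2,1} = 0
G(6) = mex{0,0} = 1
G(7) = mex{1,1} = 0
G(8) = mex{0,2} = 1
G(9) = mex{1,0} = 2
G(10) = mex{2,1} = 0
G(11) = mex{0,0} = 1
G(12) = mex{1,1} = 0
G(13) = mex{0,2} = 1
G(14) = mex{1,0} = 2
G(n+5) = G(n) holds for n = 0,…,3 (a full window of length max(S) = 4), so the sequence is purely periodic with period 5.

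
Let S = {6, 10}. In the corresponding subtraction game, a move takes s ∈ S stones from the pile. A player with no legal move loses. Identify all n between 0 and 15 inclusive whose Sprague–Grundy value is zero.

n :  0  1  2  3  4  5  6  7  8  9 10 11 12 13 14 15
G :  0  0  0  0  0  0  1  1  1  1  1  1  2  2  2  2
P-positions are exactly the n with G(n) = 0.

0, 1, 2, 3, 4, 5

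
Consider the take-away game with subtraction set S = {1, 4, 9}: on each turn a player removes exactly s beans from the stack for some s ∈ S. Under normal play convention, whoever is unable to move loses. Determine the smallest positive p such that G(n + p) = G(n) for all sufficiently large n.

G(0) = 0
G(1) = mex{0} = 1
G(2) = mex{1} = 0
G(3) = mex{0} = 1
G(4) = mex{1,0} = 2
G(5) = mex{2,1} = 0
G(6) = mex{0,0} = 1
G(7) = mex{1,1} = 0
G(8) = mex{0,2} = 1
G(9) = mex{1,0,0} = 2
G(10) = mex{2,1,1} = 0
G(11) = mex{0,0,0} = 1
G(12) = mex{1,1,1} = 0
G(13) = mex{0,2,2} = 1
G(14) = mex{1,0,0} = 2
G(15) = mex{2,1,1} = 0
G(n+5) = G(n) holds for n = 0,…,8 (a full window of length max(S) = 9), so the sequence is purely periodic with period 5.

5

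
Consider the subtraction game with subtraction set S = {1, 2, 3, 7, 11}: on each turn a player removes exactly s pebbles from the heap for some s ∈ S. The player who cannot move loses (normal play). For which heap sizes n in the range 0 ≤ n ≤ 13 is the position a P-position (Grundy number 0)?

0, 4, 8, 12

n :  0  1  2  3  4  5  6  7  8  9 10 11 12 13
G :  0  1  2  3  0  1  2  3  0  1  2  3  0  1
P-positions are exactly the n with G(n) = 0.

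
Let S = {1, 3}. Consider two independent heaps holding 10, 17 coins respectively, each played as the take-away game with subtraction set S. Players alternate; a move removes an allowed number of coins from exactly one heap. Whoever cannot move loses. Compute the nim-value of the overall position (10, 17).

All heaps use S = {1, 3}:
n :  0  1  2  3  4  5  6  7  8  9 10 11 12 13 14 15 16 17
G :  0  1  0  1  0  1  0  1  0  1  0  1  0  1  0  1  0  1
Heap A: G(10) = 0.
Heap B: G(17) = 1.
Combined Grundy value = 0 ⊕ 1 = 1.

1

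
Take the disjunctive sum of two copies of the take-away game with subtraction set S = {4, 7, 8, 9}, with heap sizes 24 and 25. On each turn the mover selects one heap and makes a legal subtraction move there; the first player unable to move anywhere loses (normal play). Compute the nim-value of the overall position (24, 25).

All heaps use S = {4, 7, 8, 9}:
n :  0  1  2  3  4  5  6  7  8  9 10 11 12 13 14 15 16 17 18 19 20 21 22 23 24 25
G :  0  0  0  0  1  1  1  1  2  2  2  2  3  0  0  0  0  1  1  1  1  2  2  2  2  3
Heap A: G(24) = 2.
Heap B: G(25) = 3.
Combined Grundy value = 2 ⊕ 3 = 1.

1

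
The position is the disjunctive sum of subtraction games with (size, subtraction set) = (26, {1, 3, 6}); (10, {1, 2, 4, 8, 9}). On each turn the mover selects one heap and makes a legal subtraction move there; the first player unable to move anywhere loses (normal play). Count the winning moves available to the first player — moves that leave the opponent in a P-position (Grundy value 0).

2

Heap A, S = {1, 3, 6}:
G(0) = 0
G(1) = mex{0} = 1
G(2) = mex{1} = 0
G(3) = mex{0,0} = 1
G(4) = mex{1,1} = 0
G(5) = mex{0,0} = 1
G(6) = mex{1,1,0} = 2
G(7) = mex{2,0,1} = 3
G(8) = mex{3,1,0} = 2
G(9) = mex{2,2,1} = 0
G(10) = mex{0,3,0} = 1
G(11) = mex{1,2,1} = 0
G(12) = mex{0,0,2} = 1
G(13) = mex{1,1,3} = 0
G(14) = mex{0,0,2} = 1
G(15) = mex{1,1,0} = 2
G(16) = mex{2,0,1} = 3
G(17) = mex{3,1,0} = 2
G(18) = mex{2,2,1} = 0
G(19) = mex{0,3,0} = 1
G(20) = mex{1,2,1} = 0
G(21) = mex{0,0,2} = 1
G(22) = mex{1,1,3} = 0
G(23) = mex{0,0,2} = 1
G(24) = mex{1,1,0} = 2
G(25) = mex{2,0,1} = 3
G(26) = mex{3,1,0} = 2
G_A(26) = 2.
Heap B, S = {1, 2, 4, 8, 9}:
G(0) = 0
G(1) = mex{0} = 1
G(2) = mex{1,0} = 2
G(3) = mex{2,1} = 0
G(4) = mex{0,2,0} = 1
G(5) = mex{1,0,1} = 2
G(6) = mex{2,1,2} = 0
G(7) = mex{0,2,0} = 1
G(8) = mex{1,0,1,0} = 2
G(9) = mex{2,1,2,1,0} = 3
G(10) = mex{3,2,0,2,1} = 4
G_B(10) = 4.
Combined Grundy value = 2 ⊕ 4 = 6.
A winning move leaves total XOR = 0, i.e. changes one component's Grundy value g to g ⊕ X where X is the current total.
Heap A: need g' = 2⊕6 = 4. Options: 26−1→G=3, 26−3→G=1, 26−6→G=0. Hits: 0.
Heap B: need g' = 4⊕6 = 2. Options: 10−1→G=3, 10−2→G=2, 10−4→G=0, 10−8→G=2, 10−9→G=1. Hits: 2.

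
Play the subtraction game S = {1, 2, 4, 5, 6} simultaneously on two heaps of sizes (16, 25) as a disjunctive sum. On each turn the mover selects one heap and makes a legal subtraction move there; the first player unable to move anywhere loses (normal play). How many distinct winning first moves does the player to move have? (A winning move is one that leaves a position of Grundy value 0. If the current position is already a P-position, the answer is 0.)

All heaps use S = {1, 2, 4, 5, 6}:
G(0) = 0
G(1) = mex{0} = 1
G(2) = mex{1,0} = 2
G(3) = mex{2,1} = 0
G(4) = mex{0,2,0} = 1
G(5) = mex{1,0,1,0} = 2
G(6) = mex{2,1,2,1,0} = 3
G(7) = mex{3,2,0,2,1} = 4
G(8) = mex{4,3,1,0,2} = 5
G(9) = mex{5,4,2,1,0} = 3
G(10) = mex{3,5,3,2,1} = 0
G(11) = mex{0,3,4,3,2} = 1
G(12) = mex{1,0,5,4,3} = 2
G(13) = mex{2,1,3,5,4} = 0
G(14) = mex{0,2,0,3,5} = 1
G(15) = mex{1,0,1,0,3} = 2
G(16) = mex{2,1,2,1,0} = 3
G(17) = mex{3,2,0,2,1} = 4
G(18) = mex{4,3,1,0,2} = 5
G(19) = mex{5,4,2,1,0} = 3
G(20) = mex{3,5,3,2,1} = 0
G(21) = mex{0,3,4,3,2} = 1
G(22) = mex{1,0,5,4,3} = 2
G(23) = mex{2,1,3,5,4} = 0
G(24) = mex{0,2,0,3,5} = 1
G(25) = mex{1,0,1,0,3} = 2
Heap A: G(16) = 3.
Heap B: G(25) = 2.
Combined Grundy value = 3 ⊕ 2 = 1.
A winning move leaves total XOR = 0, i.e. changes one component's Grundy value g to g ⊕ X where X is the current total.
Heap A: need g' = 3⊕1 = 2. Options: 16−1→G=2, 16−2→G=1, 16−4→G=2, 16−5→G=1, 16−6→G=0. Hits: 2.
Heap B: need g' = 2⊕1 = 3. Options: 25−1→G=1, 25−2→G=0, 25−4→G=1, 25−5→G=0, 25−6→G=3. Hits: 1.

3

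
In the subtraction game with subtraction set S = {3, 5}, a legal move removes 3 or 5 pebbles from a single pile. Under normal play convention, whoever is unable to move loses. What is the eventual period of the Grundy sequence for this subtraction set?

G(0) = 0
G(1) = mex{} = 0
G(2) = mex{} = 0
G(3) = mex{0} = 1
G(4) = mex{0} = 1
G(5) = mex{0,0} = 1
G(6) = mex{1,0} = 2
G(7) = mex{1,0} = 2
G(8) = mex{1,1} = 0
G(9) = mex{2,1} = 0
G(10) = mex{2,1} = 0
G(11) = mex{0,2} = 1
G(12) = mex{0,2} = 1
G(13) = mex{0,0} = 1
G(14) = mex{1,0} = 2
G(15) = mex{1,0} = 2
G(16) = mex{1,1} = 0
G(17) = mex{2,1} = 0
G(n+8) = G(n) holds for n = 0,…,4 (a full window of length max(S) = 5), so the sequence is purely periodic with period 8.

8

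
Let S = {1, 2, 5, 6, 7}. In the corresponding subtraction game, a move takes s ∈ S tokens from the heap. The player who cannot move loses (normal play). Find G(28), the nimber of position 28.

3

n :  0  1  2  3  4  5  6  7  8  9 10 11 12 13 14 15 16 17 18 19 20 21 22 23 24 25 26 27 28
G :  0  1  2  0  1  2  3  4  5  3  4  0  1  2  0  1  2  3  4  5  3  4  0  1  2  0  1  2  3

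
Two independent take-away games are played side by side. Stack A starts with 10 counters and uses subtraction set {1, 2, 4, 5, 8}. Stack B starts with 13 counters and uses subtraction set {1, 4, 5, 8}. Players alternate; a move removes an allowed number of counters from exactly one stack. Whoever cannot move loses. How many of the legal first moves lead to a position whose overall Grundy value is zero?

Stack A, S = {1, 2, 4, 5, 8}:
n :  0  1  2  3  4  5  6  7  8  9 10
G :  0  1  2  0  1  2  0  1  2  0  1
G_A(10) = 1.
Stack B, S = {1, 4, 5, 8}:
G(0) = 0
G(1) = mex{0} = 1
G(2) = mex{1} = 0
G(3) = mex{0} = 1
G(4) = mex{1,0} = 2
G(5) = mex{2,1,0} = 3
G(6) = mex{3,0,1} = 2
G(7) = mex{2,1,0} = 3
G(8) = mex{3,2,1,0} = 4
G(9) = mex{4,3,2,1} = 0
G(10) = mex{0,2,3,0} = 1
G(11) = mex{1,3,2,1} = 0
G(12) = mex{0,4,3,2} = 1
G(13) = mex{1,0,4,3} = 2
G_B(13) = 2.
Combined Grundy value = 1 ⊕ 2 = 3.
A winning move leaves total XOR = 0, i.e. changes one component's Grundy value g to g ⊕ X where X is the current total.
Stack A: need g' = 1⊕3 = 2. Options: 10−1→G=0, 10−2→G=2, 10−4→G=0, 10−5→G=2, 10−8→G=2. Hits: 3.
Stack B: need g' = 2⊕3 = 1. Options: 13−1→G=1, 13−4→G=0, 13−5→G=4, 13−8→G=3. Hits: 1.

4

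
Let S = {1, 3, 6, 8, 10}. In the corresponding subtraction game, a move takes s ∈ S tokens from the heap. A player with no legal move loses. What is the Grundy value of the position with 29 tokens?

0

G(0) = 0
G(1) = mex{0} = 1
G(2) = mex{1} = 0
G(3) = mex{0,0} = 1
G(4) = mex{1,1} = 0
G(5) = mex{0,0} = 1
G(6) = mex{1,1,0} = 2
G(7) = mex{2,0,1} = 3
G(8) = mex{3,1,0,0} = 2
G(9) = mex{2,2,1,1} = 0
G(10) = mex{0,3,0,0,0} = 1
G(11) = mex{1,2,1,1,1} = 0
G(12) = mex{0,0,2,0,0} = 1
G(13) = mex{1,1,3,1,1} = 0
G(14) = mex{0,0,2,2,0} = 1
G(15) = mex{1,1,0,3,1} = 2
G(16) = mex{2,0,1,2,2} = 3
G(17) = mex{3,1,0,0,3} = 2
G(18) = mex{2,2,1,1,2} = 0
G(19) = mex{0,3,0,0,0} = 1
G(20) = mex{1,2,1,1,1} = 0
G(21) = mex{0,0,2,0,0} = 1
G(22) = mex{1,1,3,1,1} = 0
G(23) = mex{0,0,2,2,0} = 1
G(24) = mex{1,1,0,3,1} = 2
G(25) = mex{2,0,1,2,2} = 3
G(26) = mex{3,1,0,0,3} = 2
G(27) = mex{2,2,1,1,2} = 0
G(28) = mex{0,3,0,0,0} = 1
G(29) = mex{1,2,1,1,1} = 0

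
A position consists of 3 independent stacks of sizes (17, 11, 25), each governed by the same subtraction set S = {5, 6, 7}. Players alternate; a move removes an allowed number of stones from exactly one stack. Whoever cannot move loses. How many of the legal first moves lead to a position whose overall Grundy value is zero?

4

All stacks use S = {5, 6, 7}:
n :  0  1  2  3  4  5  6  7  8  9 10 11 12 13 14 15 16 17 18 19 20 21 22 23 24 25
G :  0  0  0  0  0  1  1  1  1  1  2  2  0  0  0  0  0  1  1  1  1  1  2  2  0  0
Stack A: G(17) = 1.
Stack B: G(11) = 2.
Stack C: G(25) = 0.
Combined Grundy value = 1 ⊕ 2 ⊕ 0 = 3.
A winning move leaves total XOR = 0, i.e. changes one component's Grundy value g to g ⊕ X where X is the current total.
Stack A: need g' = 1⊕3 = 2. Options: 17−5→G=0, 17−6→G=2, 17−7→G=2. Hits: 2.
Stack B: need g' = 2⊕3 = 1. Options: 11−5→G=1, 11−6→G=1, 11−7→G=0. Hits: 2.
Stack C: need g' = 0⊕3 = 3. Options: 25−5→G=1, 25−6→G=1, 25−7→G=1. Hits: 0.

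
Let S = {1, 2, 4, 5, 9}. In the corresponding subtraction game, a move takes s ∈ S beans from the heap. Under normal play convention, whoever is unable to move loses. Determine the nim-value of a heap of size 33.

1

G(0) = 0
G(1) = mex{0} = 1
G(2) = mex{1,0} = 2
G(3) = mex{2,1} = 0
G(4) = mex{0,2,0} = 1
G(5) = mex{1,0,1,0} = 2
G(6) = mex{2,1,2,1} = 0
G(7) = mex{0,2,0,2} = 1
G(8) = mex{1,0,1,0} = 2
G(9) = mex{2,1,2,1,0} = 3
G(10) = mex{3,2,0,2,1} = 4
G(11) = mex{4,3,1,0,2} = 5
G(12) = mex{5,4,2,1,0} = 3
G(13) = mex{3,5,3,2,1} = 0
G(14) = mex{0,3,4,3,2} = 1
G(15) = mex{1,0,5,4,0} = 2
G(16) = mex{2,1,3,5,1} = 0
G(17) = mex{0,2,0,3,2} = 1
G(18) = mex{1,0,1,0,3} = 2
G(19) = mex{2,1,2,1,4} = 0
G(20) = mex{0,2,0,2,5} = 1
G(21) = mex{1,0,1,0,3} = 2
G(22) = mex{2,1,2,1,0} = 3
G(23) = mex{3,2,0,2,1} = 4
G(24) = mex{4,3,1,0,2} = 5
G(25) = mex{5,4,2,1,0} = 3
G(26) = mex{3,5,3,2,1} = 0
G(27) = mex{0,3,4,3,2} = 1
G(28) = mex{1,0,5,4,0} = 2
G(29) = mex{2,1,3,5,1} = 0
G(30) = mex{0,2,0,3,2} = 1
G(31) = mex{1,0,1,0,3} = 2
G(32) = mex{2,1,2,1,4} = 0
G(33) = mex{0,2,0,2,5} = 1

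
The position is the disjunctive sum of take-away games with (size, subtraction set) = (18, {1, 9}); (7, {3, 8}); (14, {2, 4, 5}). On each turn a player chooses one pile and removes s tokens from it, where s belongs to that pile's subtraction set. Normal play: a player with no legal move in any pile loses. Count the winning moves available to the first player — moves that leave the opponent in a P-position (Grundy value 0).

Pile A, S = {1, 9}:
n :  0  1  2  3  4  5  6  7  8  9 10 11 12 13 14 15 16 17 18
G :  0  1  0  1  0  1  0  1  0  1  0  1  0  1  0  1  0  1  0
G_A(18) = 0.
Pile B, S = {3, 8}:
G(0) = 0
G(1) = mex{} = 0
G(2) = mex{} = 0
G(3) = mex{0} = 1
G(4) = mex{0} = 1
G(5) = mex{0} = 1
G(6) = mex{1} = 0
G(7) = mex{1} = 0
G_B(7) = 0.
Pile C, S = {2, 4, 5}:
n :  0  1  2  3  4  5  6  7  8  9 10 11 12 13 14
G :  0  0  1  1  2  2  3  0  0  1  1  2  2  3  0
G_C(14) = 0.
Combined Grundy value = 0 ⊕ 0 ⊕ 0 = 0.
A winning move leaves total XOR = 0, i.e. changes one component's Grundy value g to g ⊕ X where X is the current total.
Pile A: target g' = 0⊕0 = 0, but every legal move changes the Grundy value (mex property), so 0 moves.
Pile B: target g' = 0⊕0 = 0, but every legal move changes the Grundy value (mex property), so 0 moves.
Pile C: target g' = 0⊕0 = 0, but every legal move changes the Grundy value (mex property), so 0 moves.

0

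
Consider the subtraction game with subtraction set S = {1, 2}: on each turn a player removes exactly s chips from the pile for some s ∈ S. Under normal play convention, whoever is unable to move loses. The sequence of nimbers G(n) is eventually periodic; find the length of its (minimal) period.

n :  0  1  2  3  4  5  6  7  8  9 10 11 12 13 14
G :  0  1  2  0  1  2  0  1  2  0  1  2  0  1  2
G(n+3) = G(n) holds for n = 0,…,1 (a full window of length max(S) = 2), so the sequence is purely periodic with period 3.

3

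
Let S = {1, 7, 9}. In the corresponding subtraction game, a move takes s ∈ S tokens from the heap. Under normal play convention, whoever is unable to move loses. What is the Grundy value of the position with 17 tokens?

G(0) = 0
G(1) = mex{0} = 1
G(2) = mex{1} = 0
G(3) = mex{0} = 1
G(4) = mex{1} = 0
G(5) = mex{0} = 1
G(6) = mex{1} = 0
G(7) = mex{0,0} = 1
G(8) = mex{1,1} = 0
G(9) = mex{0,0,0} = 1
G(10) = mex{1,1,1} = 0
G(11) = mex{0,0,0} = 1
G(12) = mex{1,1,1} = 0
G(13) = mex{0,0,0} = 1
G(14) = mex{1,1,1} = 0
G(15) = mex{0,0,0} = 1
G(16) = mex{1,1,1} = 0
G(17) = mex{0,0,0} = 1

1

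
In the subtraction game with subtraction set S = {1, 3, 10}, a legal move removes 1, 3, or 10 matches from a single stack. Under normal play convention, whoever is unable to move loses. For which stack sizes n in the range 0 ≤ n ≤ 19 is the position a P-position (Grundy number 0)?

G(0) = 0
G(1) = mex{0} = 1
G(2) = mex{1} = 0
G(3) = mex{0,0} = 1
G(4) = mex{1,1} = 0
G(5) = mex{0,0} = 1
G(6) = mex{1,1} = 0
G(7) = mex{0,0} = 1
G(8) = mex{1,1} = 0
G(9) = mex{0,0} = 1
G(10) = mex{1,1,0} = 2
G(11) = mex{2,0,1} = 3
G(12) = mex{3,1,0} = 2
G(13) = mex{2,2,1} = 0
G(14) = mex{0,3,0} = 1
G(15) = mex{1,2,1} = 0
G(16) = mex{0,0,0} = 1
G(17) = mex{1,1,1} = 0
G(18) = mex{0,0,0} = 1
G(19) = mex{1,1,1} = 0
P-positions are exactly the n with G(n) = 0.

0, 2, 4, 6, 8, 13, 15, 17, 19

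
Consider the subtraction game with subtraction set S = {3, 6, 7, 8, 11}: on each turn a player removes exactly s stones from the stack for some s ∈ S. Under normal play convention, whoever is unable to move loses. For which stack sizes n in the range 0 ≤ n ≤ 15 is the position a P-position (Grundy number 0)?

0, 1, 2, 14, 15

n :  0  1  2  3  4  5  6  7  8  9 10 11 12 13 14 15
G :  0  0  0  1  1  1  2  2  2  3  3  3  4  4  0  0
P-positions are exactly the n with G(n) = 0.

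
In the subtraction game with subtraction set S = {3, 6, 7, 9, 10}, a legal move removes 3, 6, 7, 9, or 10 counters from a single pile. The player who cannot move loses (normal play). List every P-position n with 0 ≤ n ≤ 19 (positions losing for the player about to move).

0, 1, 2, 13, 14, 15

G(0) = 0
G(1) = mex{} = 0
G(2) = mex{} = 0
G(3) = mex{0} = 1
G(4) = mex{0} = 1
G(5) = mex{0} = 1
G(6) = mex{1,0} = 2
G(7) = mex{1,0,0} = 2
G(8) = mex{1,0,0} = 2
G(9) = mex{2,1,0,0} = 3
G(10) = mex{2,1,1,0,0} = 3
G(11) = mex{2,1,1,0,0} = 3
G(12) = mex{3,2,1,1,0} = 4
G(13) = mex{3,2,2,1,1} = 0
G(14) = mex{3,2,2,1,1} = 0
G(15) = mex{4,3,2,2,1} = 0
G(16) = mex{0,3,3,2,2} = 1
G(17) = mex{0,3,3,2,2} = 1
G(18) = mex{0,4,3,3,2} = 1
G(19) = mex{1,0,4,3,3} = 2
P-positions are exactly the n with G(n) = 0.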